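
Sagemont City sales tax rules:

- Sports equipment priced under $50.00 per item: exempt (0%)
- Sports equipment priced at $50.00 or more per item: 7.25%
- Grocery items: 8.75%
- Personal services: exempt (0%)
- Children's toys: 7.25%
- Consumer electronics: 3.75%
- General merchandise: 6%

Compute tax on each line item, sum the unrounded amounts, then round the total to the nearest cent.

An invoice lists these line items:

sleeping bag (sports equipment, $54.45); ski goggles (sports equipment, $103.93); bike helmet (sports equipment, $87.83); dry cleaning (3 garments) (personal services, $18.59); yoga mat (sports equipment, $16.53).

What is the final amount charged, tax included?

$299.18

Sleeping bag $54.45: sports equipment, $50.00 or more → 7.25% → $3.947625
Ski goggles $103.93: sports equipment, $50.00 or more → 7.25% → $7.534925
Bike helmet $87.83: sports equipment, $50.00 or more → 7.25% → $6.367675
Dry cleaning (3 garments) $18.59: personal services → 0% → $0.00
Yoga mat $16.53: sports equipment, under $50.00 → 0% → $0.00
Subtotal = $281.33; unrounded tax = $17.850225 → $17.85; total due = $299.18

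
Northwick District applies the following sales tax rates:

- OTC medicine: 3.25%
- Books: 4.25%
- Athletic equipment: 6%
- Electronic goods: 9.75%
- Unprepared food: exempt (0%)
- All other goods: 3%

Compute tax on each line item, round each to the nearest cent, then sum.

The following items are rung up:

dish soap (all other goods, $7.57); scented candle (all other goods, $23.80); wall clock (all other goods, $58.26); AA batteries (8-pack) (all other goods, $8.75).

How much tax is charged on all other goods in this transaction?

$2.95

Dish soap $7.57: all other goods → 3% → $0.23
Scented candle $23.80: all other goods → 3% → $0.71
Wall clock $58.26: all other goods → 3% → $1.75
AA batteries (8-pack) $8.75: all other goods → 3% → $0.26
Tax on all other goods = $0.23 + $0.71 + $1.75 + $0.26 = $2.95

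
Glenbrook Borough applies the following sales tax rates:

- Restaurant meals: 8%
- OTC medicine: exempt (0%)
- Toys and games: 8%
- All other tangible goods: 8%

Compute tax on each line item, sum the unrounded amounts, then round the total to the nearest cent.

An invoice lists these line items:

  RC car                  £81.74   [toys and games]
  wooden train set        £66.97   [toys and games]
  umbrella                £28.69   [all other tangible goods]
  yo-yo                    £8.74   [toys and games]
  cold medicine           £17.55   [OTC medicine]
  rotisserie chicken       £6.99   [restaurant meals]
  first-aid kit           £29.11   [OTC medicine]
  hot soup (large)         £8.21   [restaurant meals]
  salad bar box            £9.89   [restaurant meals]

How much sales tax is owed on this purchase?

£16.90

RC car £81.74: toys and games → 8% → £6.5392
Wooden train set £66.97: toys and games → 8% → £5.3576
Umbrella £28.69: all other tangible goods → 8% → £2.2952
Yo-yo £8.74: toys and games → 8% → £0.6992
Cold medicine £17.55: OTC medicine → 0% → £0.00
Rotisserie chicken £6.99: restaurant meals → 8% → £0.5592
First-aid kit £29.11: OTC medicine → 0% → £0.00
Hot soup (large) £8.21: restaurant meals → 8% → £0.6568
Salad bar box £9.89: restaurant meals → 8% → £0.7912
Unrounded tax sum = £16.8984 → £16.90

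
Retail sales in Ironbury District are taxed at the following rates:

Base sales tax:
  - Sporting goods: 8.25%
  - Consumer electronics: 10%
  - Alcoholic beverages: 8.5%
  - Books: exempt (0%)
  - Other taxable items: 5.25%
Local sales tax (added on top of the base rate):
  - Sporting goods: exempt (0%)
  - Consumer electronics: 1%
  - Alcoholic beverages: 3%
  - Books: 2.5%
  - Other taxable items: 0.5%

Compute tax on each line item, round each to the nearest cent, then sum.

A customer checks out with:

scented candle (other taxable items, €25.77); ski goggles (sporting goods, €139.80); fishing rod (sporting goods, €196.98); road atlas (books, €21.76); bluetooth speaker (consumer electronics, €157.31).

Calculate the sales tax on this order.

Scented candle €25.77: other taxable items → 5.25% + 0.5% local = 5.75% → €1.48
Ski goggles €139.80: sporting goods → 8.25% + 0% local = 8.25% → €11.53
Fishing rod €196.98: sporting goods → 8.25% + 0% local = 8.25% → €16.25
Road atlas €21.76: books → 0% + 2.5% local = 2.5% → €0.54
Bluetooth speaker €157.31: consumer electronics → 10% + 1% local = 11% → €17.30
Total tax = €1.48 + €11.53 + €16.25 + €0.54 + €17.30 = €47.10

€47.10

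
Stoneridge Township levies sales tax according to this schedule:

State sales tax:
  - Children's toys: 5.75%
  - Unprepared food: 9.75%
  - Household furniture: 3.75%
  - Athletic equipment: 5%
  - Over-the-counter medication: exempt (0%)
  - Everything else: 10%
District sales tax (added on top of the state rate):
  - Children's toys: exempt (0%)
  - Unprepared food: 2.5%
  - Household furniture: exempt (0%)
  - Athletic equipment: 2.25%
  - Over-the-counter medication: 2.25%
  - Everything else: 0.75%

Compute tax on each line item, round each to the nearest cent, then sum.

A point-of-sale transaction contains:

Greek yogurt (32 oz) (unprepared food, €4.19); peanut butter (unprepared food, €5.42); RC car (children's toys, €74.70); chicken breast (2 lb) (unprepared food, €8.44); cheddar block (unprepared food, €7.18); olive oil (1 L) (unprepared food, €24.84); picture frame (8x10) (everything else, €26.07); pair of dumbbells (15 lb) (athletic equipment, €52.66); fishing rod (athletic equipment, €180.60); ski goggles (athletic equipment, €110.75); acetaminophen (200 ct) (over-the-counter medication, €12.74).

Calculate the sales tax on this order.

€38.45

Greek yogurt (32 oz) €4.19: unprepared food → 9.75% + 2.5% district = 12.25% → €0.51
Peanut butter €5.42: unprepared food → 9.75% + 2.5% district = 12.25% → €0.66
RC car €74.70: children's toys → 5.75% + 0% district = 5.75% → €4.30
Chicken breast (2 lb) €8.44: unprepared food → 9.75% + 2.5% district = 12.25% → €1.03
Cheddar block €7.18: unprepared food → 9.75% + 2.5% district = 12.25% → €0.88
Olive oil (1 L) €24.84: unprepared food → 9.75% + 2.5% district = 12.25% → €3.04
Picture frame (8x10) €26.07: everything else → 10% + 0.75% district = 10.75% → €2.80
Pair of dumbbells (15 lb) €52.66: athletic equipment → 5% + 2.25% district = 7.25% → €3.82
Fishing rod €180.60: athletic equipment → 5% + 2.25% district = 7.25% → €13.09
Ski goggles €110.75: athletic equipment → 5% + 2.25% district = 7.25% → €8.03
Acetaminophen (200 ct) €12.74: over-the-counter medication → 0% + 2.25% district = 2.25% → €0.29
Total tax = €0.51 + €0.66 + €4.30 + €1.03 + €0.88 + €3.04 + €2.80 + €3.82 + €13.09 + €8.03 + €0.29 = €38.45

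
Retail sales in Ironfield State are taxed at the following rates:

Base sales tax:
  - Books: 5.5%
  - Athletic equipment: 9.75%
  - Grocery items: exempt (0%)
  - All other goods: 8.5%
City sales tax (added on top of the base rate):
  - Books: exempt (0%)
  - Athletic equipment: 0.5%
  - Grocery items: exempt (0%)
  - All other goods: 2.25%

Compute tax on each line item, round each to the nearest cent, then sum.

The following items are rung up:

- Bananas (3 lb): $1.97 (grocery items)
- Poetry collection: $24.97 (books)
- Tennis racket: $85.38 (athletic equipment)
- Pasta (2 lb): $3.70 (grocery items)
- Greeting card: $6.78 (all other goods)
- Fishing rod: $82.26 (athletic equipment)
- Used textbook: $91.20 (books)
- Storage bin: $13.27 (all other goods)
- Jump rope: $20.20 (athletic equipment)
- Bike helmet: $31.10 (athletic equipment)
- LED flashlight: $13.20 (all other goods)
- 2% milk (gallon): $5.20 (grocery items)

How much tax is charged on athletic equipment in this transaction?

$22.44

Tennis racket $85.38: athletic equipment → 9.75% + 0.5% city = 10.25% → $8.75
Fishing rod $82.26: athletic equipment → 9.75% + 0.5% city = 10.25% → $8.43
Jump rope $20.20: athletic equipment → 9.75% + 0.5% city = 10.25% → $2.07
Bike helmet $31.10: athletic equipment → 9.75% + 0.5% city = 10.25% → $3.19
Tax on athletic equipment = $8.75 + $8.43 + $2.07 + $3.19 = $22.44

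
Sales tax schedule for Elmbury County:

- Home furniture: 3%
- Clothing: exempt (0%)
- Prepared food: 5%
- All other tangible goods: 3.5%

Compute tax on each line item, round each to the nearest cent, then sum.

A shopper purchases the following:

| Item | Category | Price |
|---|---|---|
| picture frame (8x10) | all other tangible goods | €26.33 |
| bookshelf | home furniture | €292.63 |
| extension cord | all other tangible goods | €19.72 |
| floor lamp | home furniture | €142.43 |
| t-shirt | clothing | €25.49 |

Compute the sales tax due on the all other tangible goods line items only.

Picture frame (8x10) €26.33: all other tangible goods → 3.5% → €0.92
Extension cord €19.72: all other tangible goods → 3.5% → €0.69
Tax on all other tangible goods = €0.92 + €0.69 = €1.61

€1.61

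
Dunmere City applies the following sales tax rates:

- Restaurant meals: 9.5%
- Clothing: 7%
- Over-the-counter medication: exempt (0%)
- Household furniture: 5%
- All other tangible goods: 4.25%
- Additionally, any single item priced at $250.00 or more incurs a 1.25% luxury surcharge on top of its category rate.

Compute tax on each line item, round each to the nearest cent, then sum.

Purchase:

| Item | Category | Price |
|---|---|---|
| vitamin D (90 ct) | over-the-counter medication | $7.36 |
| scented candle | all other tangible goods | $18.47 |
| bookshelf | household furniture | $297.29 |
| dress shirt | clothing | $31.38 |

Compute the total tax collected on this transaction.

Vitamin D (90 ct) $7.36: over-the-counter medication → 0% → $0.00
Scented candle $18.47: all other tangible goods → 4.25% → $0.78
Bookshelf $297.29: household furniture → 5% + 1.25% surcharge = 6.25% → $18.58
Dress shirt $31.38: clothing → 7% → $2.20
Total tax = $0.78 + $18.58 + $2.20 = $21.56

$21.56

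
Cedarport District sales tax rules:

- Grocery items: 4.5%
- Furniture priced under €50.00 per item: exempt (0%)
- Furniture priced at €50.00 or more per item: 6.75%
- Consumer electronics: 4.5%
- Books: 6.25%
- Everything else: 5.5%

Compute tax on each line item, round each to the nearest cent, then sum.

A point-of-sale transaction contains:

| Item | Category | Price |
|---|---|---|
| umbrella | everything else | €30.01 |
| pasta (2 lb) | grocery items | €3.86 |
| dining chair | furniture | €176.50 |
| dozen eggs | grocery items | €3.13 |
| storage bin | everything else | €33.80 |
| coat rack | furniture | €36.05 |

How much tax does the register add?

Umbrella €30.01: everything else → 5.5% → €1.65
Pasta (2 lb) €3.86: grocery items → 4.5% → €0.17
Dining chair €176.50: furniture, €50.00 or more → 6.75% → €11.91
Dozen eggs €3.13: grocery items → 4.5% → €0.14
Storage bin €33.80: everything else → 5.5% → €1.86
Coat rack €36.05: furniture, under €50.00 → 0% → €0.00
Total tax = €1.65 + €0.17 + €11.91 + €0.14 + €1.86 = €15.73

€15.73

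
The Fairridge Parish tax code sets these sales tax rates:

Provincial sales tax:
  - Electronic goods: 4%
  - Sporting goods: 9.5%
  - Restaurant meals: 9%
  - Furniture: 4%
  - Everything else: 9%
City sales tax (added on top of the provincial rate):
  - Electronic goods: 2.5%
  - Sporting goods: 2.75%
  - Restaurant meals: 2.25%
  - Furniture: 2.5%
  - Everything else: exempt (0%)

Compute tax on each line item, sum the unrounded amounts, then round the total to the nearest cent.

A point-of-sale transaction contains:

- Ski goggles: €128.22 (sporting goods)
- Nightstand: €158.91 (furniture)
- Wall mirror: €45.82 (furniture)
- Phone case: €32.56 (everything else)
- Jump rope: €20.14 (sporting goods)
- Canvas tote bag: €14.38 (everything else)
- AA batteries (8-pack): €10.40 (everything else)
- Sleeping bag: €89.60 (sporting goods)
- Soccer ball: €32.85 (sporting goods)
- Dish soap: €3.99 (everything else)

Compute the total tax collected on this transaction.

Ski goggles €128.22: sporting goods → 9.5% + 2.75% city = 12.25% → €15.70695
Nightstand €158.91: furniture → 4% + 2.5% city = 6.5% → €10.32915
Wall mirror €45.82: furniture → 4% + 2.5% city = 6.5% → €2.9783
Phone case €32.56: everything else → 9% + 0% city = 9% → €2.9304
Jump rope €20.14: sporting goods → 9.5% + 2.75% city = 12.25% → €2.46715
Canvas tote bag €14.38: everything else → 9% + 0% city = 9% → €1.2942
AA batteries (8-pack) €10.40: everything else → 9% + 0% city = 9% → €0.936
Sleeping bag €89.60: sporting goods → 9.5% + 2.75% city = 12.25% → €10.976
Soccer ball €32.85: sporting goods → 9.5% + 2.75% city = 12.25% → €4.024125
Dish soap €3.99: everything else → 9% + 0% city = 9% → €0.3591
Unrounded tax sum = €52.001375 → €52.00

€52.00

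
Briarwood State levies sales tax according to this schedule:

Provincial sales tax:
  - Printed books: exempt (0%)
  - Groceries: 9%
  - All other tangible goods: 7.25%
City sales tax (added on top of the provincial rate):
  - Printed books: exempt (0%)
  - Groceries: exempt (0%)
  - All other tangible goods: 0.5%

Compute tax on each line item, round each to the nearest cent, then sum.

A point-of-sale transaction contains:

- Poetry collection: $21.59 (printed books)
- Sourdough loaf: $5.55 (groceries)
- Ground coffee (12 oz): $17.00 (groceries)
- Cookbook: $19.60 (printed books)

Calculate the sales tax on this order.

$2.03

Poetry collection $21.59: printed books → 0% + 0% city = 0% → $0.00
Sourdough loaf $5.55: groceries → 9% + 0% city = 9% → $0.50
Ground coffee (12 oz) $17.00: groceries → 9% + 0% city = 9% → $1.53
Cookbook $19.60: printed books → 0% + 0% city = 0% → $0.00
Total tax = $0.50 + $1.53 = $2.03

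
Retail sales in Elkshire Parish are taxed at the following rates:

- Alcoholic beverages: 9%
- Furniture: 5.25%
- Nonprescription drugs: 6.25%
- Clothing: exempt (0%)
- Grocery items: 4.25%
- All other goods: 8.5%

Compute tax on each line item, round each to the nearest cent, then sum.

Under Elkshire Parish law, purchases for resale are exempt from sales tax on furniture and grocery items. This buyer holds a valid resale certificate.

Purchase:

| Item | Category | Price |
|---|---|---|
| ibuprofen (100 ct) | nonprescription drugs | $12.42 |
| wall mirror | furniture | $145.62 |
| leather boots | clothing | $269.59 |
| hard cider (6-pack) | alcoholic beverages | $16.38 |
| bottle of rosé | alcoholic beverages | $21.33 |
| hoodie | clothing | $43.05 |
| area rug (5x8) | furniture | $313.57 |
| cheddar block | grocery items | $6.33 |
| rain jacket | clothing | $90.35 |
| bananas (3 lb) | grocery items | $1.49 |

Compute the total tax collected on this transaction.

Ibuprofen (100 ct) $12.42: nonprescription drugs → 6.25% → $0.78
Wall mirror $145.62: furniture, buyer-exempt → 0% → $0.00
Leather boots $269.59: clothing → 0% → $0.00
Hard cider (6-pack) $16.38: alcoholic beverages → 9% → $1.47
Bottle of rosé $21.33: alcoholic beverages → 9% → $1.92
Hoodie $43.05: clothing → 0% → $0.00
Area rug (5x8) $313.57: furniture, buyer-exempt → 0% → $0.00
Cheddar block $6.33: grocery items, buyer-exempt → 0% → $0.00
Rain jacket $90.35: clothing → 0% → $0.00
Bananas (3 lb) $1.49: grocery items, buyer-exempt → 0% → $0.00
Total tax = $0.78 + $1.47 + $1.92 = $4.17

$4.17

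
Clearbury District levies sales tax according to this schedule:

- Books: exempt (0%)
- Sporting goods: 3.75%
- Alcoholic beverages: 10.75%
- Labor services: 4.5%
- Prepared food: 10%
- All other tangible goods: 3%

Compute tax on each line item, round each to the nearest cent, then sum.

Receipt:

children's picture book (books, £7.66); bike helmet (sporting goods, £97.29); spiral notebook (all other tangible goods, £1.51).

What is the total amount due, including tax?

£110.16

Children's picture book £7.66: books → 0% → £0.00
Bike helmet £97.29: sporting goods → 3.75% → £3.65
Spiral notebook £1.51: all other tangible goods → 3% → £0.05
Subtotal = £106.46; tax = £3.70; total due = £110.16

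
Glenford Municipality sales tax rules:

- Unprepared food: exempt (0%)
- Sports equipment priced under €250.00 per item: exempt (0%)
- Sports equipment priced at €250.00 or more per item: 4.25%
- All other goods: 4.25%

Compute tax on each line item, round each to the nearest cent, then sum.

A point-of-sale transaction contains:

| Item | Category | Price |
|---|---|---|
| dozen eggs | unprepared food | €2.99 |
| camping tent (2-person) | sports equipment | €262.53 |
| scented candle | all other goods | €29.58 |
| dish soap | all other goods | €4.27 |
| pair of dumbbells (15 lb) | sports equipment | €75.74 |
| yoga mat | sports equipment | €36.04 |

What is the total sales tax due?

Dozen eggs €2.99: unprepared food → 0% → €0.00
Camping tent (2-person) €262.53: sports equipment, €250.00 or more → 4.25% → €11.16
Scented candle €29.58: all other goods → 4.25% → €1.26
Dish soap €4.27: all other goods → 4.25% → €0.18
Pair of dumbbells (15 lb) €75.74: sports equipment, under €250.00 → 0% → €0.00
Yoga mat €36.04: sports equipment, under €250.00 → 0% → €0.00
Total tax = €11.16 + €1.26 + €0.18 = €12.60

€12.60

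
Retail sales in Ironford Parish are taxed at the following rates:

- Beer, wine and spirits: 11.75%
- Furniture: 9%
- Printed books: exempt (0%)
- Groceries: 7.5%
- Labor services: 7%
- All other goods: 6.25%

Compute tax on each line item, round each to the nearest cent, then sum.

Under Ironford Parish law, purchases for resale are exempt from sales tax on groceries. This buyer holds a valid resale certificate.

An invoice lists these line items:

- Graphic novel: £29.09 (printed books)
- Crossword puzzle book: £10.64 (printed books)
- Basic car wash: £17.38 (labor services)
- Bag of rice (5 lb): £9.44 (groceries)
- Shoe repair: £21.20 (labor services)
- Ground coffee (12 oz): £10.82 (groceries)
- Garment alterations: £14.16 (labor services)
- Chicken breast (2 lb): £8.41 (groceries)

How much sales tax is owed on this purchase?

Graphic novel £29.09: printed books → 0% → £0.00
Crossword puzzle book £10.64: printed books → 0% → £0.00
Basic car wash £17.38: labor services → 7% → £1.22
Bag of rice (5 lb) £9.44: groceries, buyer-exempt → 0% → £0.00
Shoe repair £21.20: labor services → 7% → £1.48
Ground coffee (12 oz) £10.82: groceries, buyer-exempt → 0% → £0.00
Garment alterations £14.16: labor services → 7% → £0.99
Chicken breast (2 lb) £8.41: groceries, buyer-exempt → 0% → £0.00
Total tax = £1.22 + £1.48 + £0.99 = £3.69

£3.69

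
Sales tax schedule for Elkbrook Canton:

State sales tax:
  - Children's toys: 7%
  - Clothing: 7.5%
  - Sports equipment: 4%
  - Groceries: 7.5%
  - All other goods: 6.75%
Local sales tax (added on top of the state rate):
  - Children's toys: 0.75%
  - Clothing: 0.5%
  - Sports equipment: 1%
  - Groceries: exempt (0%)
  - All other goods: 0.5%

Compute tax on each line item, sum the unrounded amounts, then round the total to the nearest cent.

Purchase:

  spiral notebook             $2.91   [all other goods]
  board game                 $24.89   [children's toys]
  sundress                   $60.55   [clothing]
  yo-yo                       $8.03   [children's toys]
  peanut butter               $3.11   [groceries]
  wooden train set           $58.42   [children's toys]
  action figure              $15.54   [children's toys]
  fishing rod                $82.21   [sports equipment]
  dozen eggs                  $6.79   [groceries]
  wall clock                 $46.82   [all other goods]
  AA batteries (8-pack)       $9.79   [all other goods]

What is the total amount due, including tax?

$341.36

Spiral notebook $2.91: all other goods → 6.75% + 0.5% local = 7.25% → $0.210975
Board game $24.89: children's toys → 7% + 0.75% local = 7.75% → $1.928975
Sundress $60.55: clothing → 7.5% + 0.5% local = 8% → $4.844
Yo-yo $8.03: children's toys → 7% + 0.75% local = 7.75% → $0.622325
Peanut butter $3.11: groceries → 7.5% + 0% local = 7.5% → $0.23325
Wooden train set $58.42: children's toys → 7% + 0.75% local = 7.75% → $4.52755
Action figure $15.54: children's toys → 7% + 0.75% local = 7.75% → $1.20435
Fishing rod $82.21: sports equipment → 4% + 1% local = 5% → $4.1105
Dozen eggs $6.79: groceries → 7.5% + 0% local = 7.5% → $0.50925
Wall clock $46.82: all other goods → 6.75% + 0.5% local = 7.25% → $3.39445
AA batteries (8-pack) $9.79: all other goods → 6.75% + 0.5% local = 7.25% → $0.709775
Subtotal = $319.06; unrounded tax = $22.2954 → $22.30; total due = $341.36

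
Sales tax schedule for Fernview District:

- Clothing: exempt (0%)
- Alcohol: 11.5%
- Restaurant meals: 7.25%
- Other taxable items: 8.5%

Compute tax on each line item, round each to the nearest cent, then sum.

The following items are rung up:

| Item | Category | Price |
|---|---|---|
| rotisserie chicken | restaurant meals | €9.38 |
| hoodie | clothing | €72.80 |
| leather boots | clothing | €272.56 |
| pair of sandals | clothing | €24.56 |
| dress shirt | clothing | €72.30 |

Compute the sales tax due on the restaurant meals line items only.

€0.68

Rotisserie chicken €9.38: restaurant meals → 7.25% → €0.68
Tax on restaurant meals = €0.68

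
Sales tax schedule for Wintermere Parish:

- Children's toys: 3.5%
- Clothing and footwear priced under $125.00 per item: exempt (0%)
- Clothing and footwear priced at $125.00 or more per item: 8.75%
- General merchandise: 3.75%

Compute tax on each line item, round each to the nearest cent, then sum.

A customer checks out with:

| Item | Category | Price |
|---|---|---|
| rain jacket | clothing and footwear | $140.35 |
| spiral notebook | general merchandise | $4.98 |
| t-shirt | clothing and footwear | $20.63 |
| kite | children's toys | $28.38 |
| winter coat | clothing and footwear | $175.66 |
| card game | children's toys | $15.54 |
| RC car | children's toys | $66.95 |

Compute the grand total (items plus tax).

Rain jacket $140.35: clothing and footwear, $125.00 or more → 8.75% → $12.28
Spiral notebook $4.98: general merchandise → 3.75% → $0.19
T-shirt $20.63: clothing and footwear, under $125.00 → 0% → $0.00
Kite $28.38: children's toys → 3.5% → $0.99
Winter coat $175.66: clothing and footwear, $125.00 or more → 8.75% → $15.37
Card game $15.54: children's toys → 3.5% → $0.54
RC car $66.95: children's toys → 3.5% → $2.34
Subtotal = $452.49; tax = $31.71; total due = $484.20

$484.20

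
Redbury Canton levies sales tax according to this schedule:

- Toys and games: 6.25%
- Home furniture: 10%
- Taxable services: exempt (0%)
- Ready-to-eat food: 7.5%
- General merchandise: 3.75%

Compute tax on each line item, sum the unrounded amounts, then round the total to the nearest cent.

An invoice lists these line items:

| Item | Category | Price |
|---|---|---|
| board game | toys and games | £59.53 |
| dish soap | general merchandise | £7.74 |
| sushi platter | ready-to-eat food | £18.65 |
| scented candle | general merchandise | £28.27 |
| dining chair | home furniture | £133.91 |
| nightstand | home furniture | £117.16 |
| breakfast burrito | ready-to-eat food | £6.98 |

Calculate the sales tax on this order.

£32.10

Board game £59.53: toys and games → 6.25% → £3.720625
Dish soap £7.74: general merchandise → 3.75% → £0.29025
Sushi platter £18.65: ready-to-eat food → 7.5% → £1.39875
Scented candle £28.27: general merchandise → 3.75% → £1.060125
Dining chair £133.91: home furniture → 10% → £13.391
Nightstand £117.16: home furniture → 10% → £11.716
Breakfast burrito £6.98: ready-to-eat food → 7.5% → £0.5235
Unrounded tax sum = £32.10025 → £32.10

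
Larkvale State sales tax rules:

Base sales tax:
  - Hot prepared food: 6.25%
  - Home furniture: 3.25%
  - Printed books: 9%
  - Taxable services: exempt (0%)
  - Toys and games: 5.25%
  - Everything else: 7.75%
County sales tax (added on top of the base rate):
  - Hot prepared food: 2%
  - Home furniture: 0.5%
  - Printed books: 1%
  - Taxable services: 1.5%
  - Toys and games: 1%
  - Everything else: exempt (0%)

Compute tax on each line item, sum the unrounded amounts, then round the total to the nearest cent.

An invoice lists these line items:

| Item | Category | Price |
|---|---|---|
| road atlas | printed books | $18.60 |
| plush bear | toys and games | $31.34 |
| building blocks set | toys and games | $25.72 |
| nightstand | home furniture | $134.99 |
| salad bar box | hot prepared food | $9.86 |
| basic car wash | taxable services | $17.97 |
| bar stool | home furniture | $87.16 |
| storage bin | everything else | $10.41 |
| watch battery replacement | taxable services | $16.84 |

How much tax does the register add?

Road atlas $18.60: printed books → 9% + 1% county = 10% → $1.86
Plush bear $31.34: toys and games → 5.25% + 1% county = 6.25% → $1.95875
Building blocks set $25.72: toys and games → 5.25% + 1% county = 6.25% → $1.6075
Nightstand $134.99: home furniture → 3.25% + 0.5% county = 3.75% → $5.062125
Salad bar box $9.86: hot prepared food → 6.25% + 2% county = 8.25% → $0.81345
Basic car wash $17.97: taxable services → 0% + 1.5% county = 1.5% → $0.26955
Bar stool $87.16: home furniture → 3.25% + 0.5% county = 3.75% → $3.2685
Storage bin $10.41: everything else → 7.75% + 0% county = 7.75% → $0.806775
Watch battery replacement $16.84: taxable services → 0% + 1.5% county = 1.5% → $0.2526
Unrounded tax sum = $15.89925 → $15.90

$15.90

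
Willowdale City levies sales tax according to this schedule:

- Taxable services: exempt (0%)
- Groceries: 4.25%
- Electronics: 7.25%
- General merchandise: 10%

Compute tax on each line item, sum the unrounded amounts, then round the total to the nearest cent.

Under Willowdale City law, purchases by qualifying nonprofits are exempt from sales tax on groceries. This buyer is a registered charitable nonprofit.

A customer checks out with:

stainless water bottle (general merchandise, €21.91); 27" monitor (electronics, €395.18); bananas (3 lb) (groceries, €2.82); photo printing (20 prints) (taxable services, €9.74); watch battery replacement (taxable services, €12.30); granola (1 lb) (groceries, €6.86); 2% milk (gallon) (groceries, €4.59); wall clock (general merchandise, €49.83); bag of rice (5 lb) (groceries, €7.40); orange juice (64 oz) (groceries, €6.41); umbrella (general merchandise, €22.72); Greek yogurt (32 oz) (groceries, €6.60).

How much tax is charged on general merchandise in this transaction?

€9.45

Stainless water bottle €21.91: general merchandise → 10% → €2.191
Wall clock €49.83: general merchandise → 10% → €4.983
Umbrella €22.72: general merchandise → 10% → €2.272
Tax on general merchandise: unrounded sum = €9.446 → €9.45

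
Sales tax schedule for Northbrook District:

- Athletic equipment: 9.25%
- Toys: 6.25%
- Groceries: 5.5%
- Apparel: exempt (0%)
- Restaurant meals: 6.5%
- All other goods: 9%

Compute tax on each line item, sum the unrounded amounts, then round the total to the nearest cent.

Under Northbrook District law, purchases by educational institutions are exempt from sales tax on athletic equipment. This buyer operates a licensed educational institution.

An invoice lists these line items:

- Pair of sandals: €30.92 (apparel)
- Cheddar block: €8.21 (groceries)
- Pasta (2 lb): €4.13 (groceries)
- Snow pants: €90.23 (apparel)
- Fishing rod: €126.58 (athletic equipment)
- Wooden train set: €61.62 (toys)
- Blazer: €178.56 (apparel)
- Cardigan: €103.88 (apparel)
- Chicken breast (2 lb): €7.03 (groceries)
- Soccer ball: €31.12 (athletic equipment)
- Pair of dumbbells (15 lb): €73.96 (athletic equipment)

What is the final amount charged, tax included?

€721.16

Pair of sandals €30.92: apparel → 0% → €0.00
Cheddar block €8.21: groceries → 5.5% → €0.45155
Pasta (2 lb) €4.13: groceries → 5.5% → €0.22715
Snow pants €90.23: apparel → 0% → €0.00
Fishing rod €126.58: athletic equipment, buyer-exempt → 0% → €0.00
Wooden train set €61.62: toys → 6.25% → €3.85125
Blazer €178.56: apparel → 0% → €0.00
Cardigan €103.88: apparel → 0% → €0.00
Chicken breast (2 lb) €7.03: groceries → 5.5% → €0.38665
Soccer ball €31.12: athletic equipment, buyer-exempt → 0% → €0.00
Pair of dumbbells (15 lb) €73.96: athletic equipment, buyer-exempt → 0% → €0.00
Subtotal = €716.24; unrounded tax = €4.9166 → €4.92; total due = €721.16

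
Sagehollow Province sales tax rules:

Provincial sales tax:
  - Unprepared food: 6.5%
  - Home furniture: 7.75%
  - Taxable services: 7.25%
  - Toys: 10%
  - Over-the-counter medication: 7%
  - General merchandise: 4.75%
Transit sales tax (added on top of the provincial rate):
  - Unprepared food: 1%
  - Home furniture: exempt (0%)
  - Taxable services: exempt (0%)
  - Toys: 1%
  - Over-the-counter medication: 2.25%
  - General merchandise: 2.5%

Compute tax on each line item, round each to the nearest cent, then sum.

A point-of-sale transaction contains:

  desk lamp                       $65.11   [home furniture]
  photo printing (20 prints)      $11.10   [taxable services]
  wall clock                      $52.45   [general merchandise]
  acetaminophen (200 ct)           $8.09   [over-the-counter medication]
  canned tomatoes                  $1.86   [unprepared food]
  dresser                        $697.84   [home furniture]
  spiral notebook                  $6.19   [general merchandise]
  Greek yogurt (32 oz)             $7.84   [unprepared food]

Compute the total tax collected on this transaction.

Desk lamp $65.11: home furniture → 7.75% + 0% transit = 7.75% → $5.05
Photo printing (20 prints) $11.10: taxable services → 7.25% + 0% transit = 7.25% → $0.80
Wall clock $52.45: general merchandise → 4.75% + 2.5% transit = 7.25% → $3.80
Acetaminophen (200 ct) $8.09: over-the-counter medication → 7% + 2.25% transit = 9.25% → $0.75
Canned tomatoes $1.86: unprepared food → 6.5% + 1% transit = 7.5% → $0.14
Dresser $697.84: home furniture → 7.75% + 0% transit = 7.75% → $54.08
Spiral notebook $6.19: general merchandise → 4.75% + 2.5% transit = 7.25% → $0.45
Greek yogurt (32 oz) $7.84: unprepared food → 6.5% + 1% transit = 7.5% → $0.59
Total tax = $5.05 + $0.80 + $3.80 + $0.75 + $0.14 + $54.08 + $0.45 + $0.59 = $65.66

$65.66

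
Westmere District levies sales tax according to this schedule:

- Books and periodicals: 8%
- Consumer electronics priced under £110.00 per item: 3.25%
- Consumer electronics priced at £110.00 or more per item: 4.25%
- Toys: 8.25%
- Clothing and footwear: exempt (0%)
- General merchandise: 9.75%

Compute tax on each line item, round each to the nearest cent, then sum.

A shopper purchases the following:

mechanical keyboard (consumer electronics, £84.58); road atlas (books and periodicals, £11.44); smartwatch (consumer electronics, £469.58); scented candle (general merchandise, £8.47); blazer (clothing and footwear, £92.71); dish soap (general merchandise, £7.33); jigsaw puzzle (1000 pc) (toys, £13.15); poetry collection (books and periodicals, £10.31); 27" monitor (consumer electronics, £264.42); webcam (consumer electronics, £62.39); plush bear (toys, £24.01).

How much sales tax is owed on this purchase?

Mechanical keyboard £84.58: consumer electronics, under £110.00 → 3.25% → £2.75
Road atlas £11.44: books and periodicals → 8% → £0.92
Smartwatch £469.58: consumer electronics, £110.00 or more → 4.25% → £19.96
Scented candle £8.47: general merchandise → 9.75% → £0.83
Blazer £92.71: clothing and footwear → 0% → £0.00
Dish soap £7.33: general merchandise → 9.75% → £0.71
Jigsaw puzzle (1000 pc) £13.15: toys → 8.25% → £1.08
Poetry collection £10.31: books and periodicals → 8% → £0.82
27" monitor £264.42: consumer electronics, £110.00 or more → 4.25% → £11.24
Webcam £62.39: consumer electronics, under £110.00 → 3.25% → £2.03
Plush bear £24.01: toys → 8.25% → £1.98
Total tax = £2.75 + £0.92 + £19.96 + £0.83 + £0.71 + £1.08 + £0.82 + £11.24 + £2.03 + £1.98 = £42.32

£42.32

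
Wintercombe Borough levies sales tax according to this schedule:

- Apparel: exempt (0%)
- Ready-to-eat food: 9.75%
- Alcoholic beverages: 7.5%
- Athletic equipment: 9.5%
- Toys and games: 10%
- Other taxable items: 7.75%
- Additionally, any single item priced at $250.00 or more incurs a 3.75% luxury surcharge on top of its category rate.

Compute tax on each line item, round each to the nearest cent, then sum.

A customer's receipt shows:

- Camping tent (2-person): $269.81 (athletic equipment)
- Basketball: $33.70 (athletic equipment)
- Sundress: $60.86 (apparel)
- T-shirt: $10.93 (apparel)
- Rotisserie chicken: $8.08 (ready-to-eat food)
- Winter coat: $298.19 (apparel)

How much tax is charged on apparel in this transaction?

$11.18

Sundress $60.86: apparel → 0% → $0.00
T-shirt $10.93: apparel → 0% → $0.00
Winter coat $298.19: apparel → 0% + 3.75% surcharge = 3.75% → $11.18
Tax on apparel = $0.00 + $0.00 + $11.18 = $11.18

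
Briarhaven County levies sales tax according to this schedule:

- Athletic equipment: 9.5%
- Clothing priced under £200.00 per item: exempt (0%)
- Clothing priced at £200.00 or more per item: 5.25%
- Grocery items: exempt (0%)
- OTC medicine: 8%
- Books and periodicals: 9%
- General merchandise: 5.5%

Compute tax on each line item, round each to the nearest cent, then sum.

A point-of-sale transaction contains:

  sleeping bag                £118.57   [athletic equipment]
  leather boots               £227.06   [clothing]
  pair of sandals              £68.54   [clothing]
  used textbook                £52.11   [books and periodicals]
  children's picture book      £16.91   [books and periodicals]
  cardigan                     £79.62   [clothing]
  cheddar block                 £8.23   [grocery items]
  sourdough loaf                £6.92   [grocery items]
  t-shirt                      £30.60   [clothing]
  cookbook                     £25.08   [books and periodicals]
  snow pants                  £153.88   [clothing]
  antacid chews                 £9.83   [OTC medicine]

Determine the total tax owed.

£32.44

Sleeping bag £118.57: athletic equipment → 9.5% → £11.26
Leather boots £227.06: clothing, £200.00 or more → 5.25% → £11.92
Pair of sandals £68.54: clothing, under £200.00 → 0% → £0.00
Used textbook £52.11: books and periodicals → 9% → £4.69
Children's picture book £16.91: books and periodicals → 9% → £1.52
Cardigan £79.62: clothing, under £200.00 → 0% → £0.00
Cheddar block £8.23: grocery items → 0% → £0.00
Sourdough loaf £6.92: grocery items → 0% → £0.00
T-shirt £30.60: clothing, under £200.00 → 0% → £0.00
Cookbook £25.08: books and periodicals → 9% → £2.26
Snow pants £153.88: clothing, under £200.00 → 0% → £0.00
Antacid chews £9.83: OTC medicine → 8% → £0.79
Total tax = £11.26 + £11.92 + £4.69 + £1.52 + £2.26 + £0.79 = £32.44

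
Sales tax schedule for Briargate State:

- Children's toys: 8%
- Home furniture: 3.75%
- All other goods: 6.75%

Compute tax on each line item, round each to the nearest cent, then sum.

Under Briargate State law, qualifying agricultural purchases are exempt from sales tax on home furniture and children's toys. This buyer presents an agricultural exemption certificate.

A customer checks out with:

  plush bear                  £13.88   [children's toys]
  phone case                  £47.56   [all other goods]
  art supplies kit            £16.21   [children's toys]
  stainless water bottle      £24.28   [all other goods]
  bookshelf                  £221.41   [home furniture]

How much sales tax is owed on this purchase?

£4.85

Plush bear £13.88: children's toys, buyer-exempt → 0% → £0.00
Phone case £47.56: all other goods → 6.75% → £3.21
Art supplies kit £16.21: children's toys, buyer-exempt → 0% → £0.00
Stainless water bottle £24.28: all other goods → 6.75% → £1.64
Bookshelf £221.41: home furniture, buyer-exempt → 0% → £0.00
Total tax = £3.21 + £1.64 = £4.85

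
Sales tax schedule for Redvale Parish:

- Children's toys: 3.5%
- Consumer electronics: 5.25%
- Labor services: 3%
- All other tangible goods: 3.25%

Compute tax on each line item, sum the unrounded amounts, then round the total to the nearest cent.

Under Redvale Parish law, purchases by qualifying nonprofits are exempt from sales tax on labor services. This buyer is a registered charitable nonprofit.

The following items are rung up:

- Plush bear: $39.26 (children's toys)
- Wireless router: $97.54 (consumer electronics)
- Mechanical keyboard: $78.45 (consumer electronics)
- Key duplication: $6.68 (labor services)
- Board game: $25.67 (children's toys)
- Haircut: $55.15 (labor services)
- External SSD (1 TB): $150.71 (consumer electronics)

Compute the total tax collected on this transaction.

Plush bear $39.26: children's toys → 3.5% → $1.3741
Wireless router $97.54: consumer electronics → 5.25% → $5.12085
Mechanical keyboard $78.45: consumer electronics → 5.25% → $4.118625
Key duplication $6.68: labor services, buyer-exempt → 0% → $0.00
Board game $25.67: children's toys → 3.5% → $0.89845
Haircut $55.15: labor services, buyer-exempt → 0% → $0.00
External SSD (1 TB) $150.71: consumer electronics → 5.25% → $7.912275
Unrounded tax sum = $19.4243 → $19.42

$19.42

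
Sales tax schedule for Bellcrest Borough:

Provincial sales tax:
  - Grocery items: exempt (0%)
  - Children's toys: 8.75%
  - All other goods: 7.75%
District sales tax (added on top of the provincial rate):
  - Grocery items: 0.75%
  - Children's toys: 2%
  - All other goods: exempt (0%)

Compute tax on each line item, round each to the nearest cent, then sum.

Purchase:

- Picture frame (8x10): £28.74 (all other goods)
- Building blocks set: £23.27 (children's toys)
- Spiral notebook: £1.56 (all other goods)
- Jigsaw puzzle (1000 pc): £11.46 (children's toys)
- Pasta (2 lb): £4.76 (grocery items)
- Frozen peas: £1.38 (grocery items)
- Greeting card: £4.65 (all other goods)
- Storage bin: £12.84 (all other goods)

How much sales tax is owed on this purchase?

Picture frame (8x10) £28.74: all other goods → 7.75% + 0% district = 7.75% → £2.23
Building blocks set £23.27: children's toys → 8.75% + 2% district = 10.75% → £2.50
Spiral notebook £1.56: all other goods → 7.75% + 0% district = 7.75% → £0.12
Jigsaw puzzle (1000 pc) £11.46: children's toys → 8.75% + 2% district = 10.75% → £1.23
Pasta (2 lb) £4.76: grocery items → 0% + 0.75% district = 0.75% → £0.04
Frozen peas £1.38: grocery items → 0% + 0.75% district = 0.75% → £0.01
Greeting card £4.65: all other goods → 7.75% + 0% district = 7.75% → £0.36
Storage bin £12.84: all other goods → 7.75% + 0% district = 7.75% → £1.00
Total tax = £2.23 + £2.50 + £0.12 + £1.23 + £0.04 + £0.01 + £0.36 + £1.00 = £7.49

£7.49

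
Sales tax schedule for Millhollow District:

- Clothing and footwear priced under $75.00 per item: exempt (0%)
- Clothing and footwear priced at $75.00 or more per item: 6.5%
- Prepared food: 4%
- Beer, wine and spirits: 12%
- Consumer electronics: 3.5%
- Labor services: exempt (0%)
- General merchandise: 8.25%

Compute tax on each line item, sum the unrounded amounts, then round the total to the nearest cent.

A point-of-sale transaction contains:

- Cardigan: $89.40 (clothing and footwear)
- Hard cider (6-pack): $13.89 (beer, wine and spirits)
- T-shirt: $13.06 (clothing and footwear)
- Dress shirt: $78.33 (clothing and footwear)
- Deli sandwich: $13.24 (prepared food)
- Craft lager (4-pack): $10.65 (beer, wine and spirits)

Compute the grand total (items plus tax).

Cardigan $89.40: clothing and footwear, $75.00 or more → 6.5% → $5.811
Hard cider (6-pack) $13.89: beer, wine and spirits → 12% → $1.6668
T-shirt $13.06: clothing and footwear, under $75.00 → 0% → $0.00
Dress shirt $78.33: clothing and footwear, $75.00 or more → 6.5% → $5.09145
Deli sandwich $13.24: prepared food → 4% → $0.5296
Craft lager (4-pack) $10.65: beer, wine and spirits → 12% → $1.278
Subtotal = $218.57; unrounded tax = $14.37685 → $14.38; total due = $232.95

$232.95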